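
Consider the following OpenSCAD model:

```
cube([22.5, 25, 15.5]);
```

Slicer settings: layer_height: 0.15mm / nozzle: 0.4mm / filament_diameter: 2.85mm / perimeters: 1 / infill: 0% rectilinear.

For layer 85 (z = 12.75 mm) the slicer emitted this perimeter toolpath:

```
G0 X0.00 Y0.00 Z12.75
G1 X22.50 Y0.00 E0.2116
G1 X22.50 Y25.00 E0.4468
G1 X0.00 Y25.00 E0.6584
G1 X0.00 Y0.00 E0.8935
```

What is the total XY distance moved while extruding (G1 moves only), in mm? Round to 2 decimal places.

Sum the Euclidean lengths of each G1 segment: total = 95.00 mm.

95.00 mm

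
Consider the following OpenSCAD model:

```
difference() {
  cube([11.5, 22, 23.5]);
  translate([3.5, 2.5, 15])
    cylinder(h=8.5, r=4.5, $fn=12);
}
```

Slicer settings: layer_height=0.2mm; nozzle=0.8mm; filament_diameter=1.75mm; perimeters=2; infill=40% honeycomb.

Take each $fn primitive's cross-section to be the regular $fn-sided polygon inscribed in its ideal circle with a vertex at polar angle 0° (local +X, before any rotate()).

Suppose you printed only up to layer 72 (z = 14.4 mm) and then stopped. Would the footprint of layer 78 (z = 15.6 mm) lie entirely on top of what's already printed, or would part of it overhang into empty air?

entirely on top

Compare the two slices. At z = 14.4: the cube is present — its section is the full 11.5×22 rectangle (area 253.00 mm²); the cylinder at (3.5, 2.5) does not reach this height (z outside [15, 23.5]); Taking the first minus the rest: none of the subtracted shapes is present at this height, so the 11.5×22 cube is unchanged — area = 253.00 mm². At z = 15.6: the cube is present — its section is the full 11.5×22 rectangle (area 253.00 mm²); the r=4.5 cylinder at (3.5, 2.5) gives a regular 12-gon of circumradius 4.5 (constant along its height) (area = (12/2)·4.500²·sin(360°/12) = 60.75 mm²); After the difference (first − rest): starting from the 11.5×22 cube (253.00 mm²), the r=4.5 cylinder at (3.5, 2.5) partially overlaps it — only the 47.86 mm² overlap (of its 60.75 mm²) is removed, clipping the outline — area = 205.14 mm². Checking containment: the cross-section at z = 15.6 is a subset of the cross-section at z = 14.4.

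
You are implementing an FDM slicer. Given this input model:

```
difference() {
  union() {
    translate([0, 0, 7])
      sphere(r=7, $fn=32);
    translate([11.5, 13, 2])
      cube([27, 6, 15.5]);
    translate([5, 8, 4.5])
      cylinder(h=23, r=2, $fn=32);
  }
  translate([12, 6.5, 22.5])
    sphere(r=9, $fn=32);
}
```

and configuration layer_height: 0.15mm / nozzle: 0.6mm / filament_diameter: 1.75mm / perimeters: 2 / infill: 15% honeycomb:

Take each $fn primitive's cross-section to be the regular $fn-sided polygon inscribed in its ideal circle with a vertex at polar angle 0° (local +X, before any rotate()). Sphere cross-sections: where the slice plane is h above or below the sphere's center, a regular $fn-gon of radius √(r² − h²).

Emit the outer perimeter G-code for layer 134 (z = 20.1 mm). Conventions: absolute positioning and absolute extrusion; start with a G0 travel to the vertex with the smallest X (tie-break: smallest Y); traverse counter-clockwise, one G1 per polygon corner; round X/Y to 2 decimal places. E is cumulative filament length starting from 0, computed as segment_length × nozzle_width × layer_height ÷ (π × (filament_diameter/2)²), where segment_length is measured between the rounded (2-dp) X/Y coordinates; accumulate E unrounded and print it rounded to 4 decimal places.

G0 X3.00 Y8.00 Z20.10
G1 X3.04 Y7.61 E0.0147
G1 X3.15 Y7.23 E0.0295
G1 X3.34 Y6.89 E0.0440
G1 X3.36 Y6.86 E0.0454
G1 X3.49 Y8.19 E0.0954
G1 X3.95 Y9.69 E0.1541
G1 X3.89 Y9.66 E0.1566
G1 X3.59 Y9.41 E0.1712
G1 X3.34 Y9.11 E0.1858
G1 X3.15 Y8.77 E0.2004
G1 X3.04 Y8.39 E0.2152
G1 X3.00 Y8.00 E0.2299

At z = 20.1 mm: the sphere is absent (|z−center|=13.100 > r=7); the cube at (11.5, 13) does not reach this height (z outside [2, 17.5]); the cylinder at (5, 8): section is a regular 32-gon, circumradius r=2; Merging all regions: only the r=2 cylinder at (5, 8) is present, so the union is just that shape — 1 connected region; the r=9 sphere at (12, 6.5) slices to a regular 32-gon of circumradius 8.674 (√(r²−h²) with h=2.4 from center); Taking the first minus the rest: starting from the result so far, the r=9 sphere at (12, 6.5) partially overlaps it — only the 11.45 mm² overlap (of its 234.86 mm²) is removed, clipping the outline — 1 connected region. The outline is a single polygon with 12 vertices. Extrusion per mm of travel: 0.6 × 0.15 / (π × 0.875²) = 0.037418. Accumulating E over each segment gives final E = 0.2299.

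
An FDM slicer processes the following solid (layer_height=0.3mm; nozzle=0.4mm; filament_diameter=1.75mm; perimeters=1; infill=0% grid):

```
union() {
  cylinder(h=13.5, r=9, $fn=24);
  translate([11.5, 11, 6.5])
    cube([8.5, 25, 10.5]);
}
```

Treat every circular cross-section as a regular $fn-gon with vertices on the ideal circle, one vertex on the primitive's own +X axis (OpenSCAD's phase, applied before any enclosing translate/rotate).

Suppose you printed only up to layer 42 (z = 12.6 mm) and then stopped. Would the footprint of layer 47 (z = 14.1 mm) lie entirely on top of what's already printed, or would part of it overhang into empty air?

entirely on top

Compare the two slices. At z = 12.6: the r=9 cylinder gives a regular 24-gon of circumradius 9 (constant along its height) (area = (24/2)·9.000²·sin(360°/24) = 251.57 mm²); the 8.5×25 cube at (11.5, 11) contributes its full rectangle (area 212.50 mm²); Taking the union: the 2 present regions are separate (no shared area or edge), so areas and boundary lengths simply add and each stays a separate island — area = 464.07 mm². At z = 14.1: the cylinder is absent (z outside [0, 13.5]); the cube at (11.5, 11) is present — its section is the full 8.5×25 rectangle (area 212.50 mm²); Taking the union: only the 8.5×25 cube at (11.5, 11) is present, so the union is just that shape — area = 212.50 mm². Checking containment: the cross-section at z = 14.1 is a subset of the cross-section at z = 12.6.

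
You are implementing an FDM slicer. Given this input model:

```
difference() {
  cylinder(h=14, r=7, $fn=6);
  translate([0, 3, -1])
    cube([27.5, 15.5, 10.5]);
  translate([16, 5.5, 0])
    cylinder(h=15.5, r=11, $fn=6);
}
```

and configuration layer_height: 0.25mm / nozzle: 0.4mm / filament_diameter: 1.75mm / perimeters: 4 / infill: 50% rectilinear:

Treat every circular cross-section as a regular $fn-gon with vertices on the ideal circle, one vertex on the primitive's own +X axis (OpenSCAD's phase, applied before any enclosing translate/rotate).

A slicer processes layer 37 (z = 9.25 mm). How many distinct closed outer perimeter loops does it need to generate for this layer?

1

At z = 9.25 mm: the r=7 cylinder gives a regular 6-gon of circumradius 7 (constant along its height); the cube at (0, 3) is present — its section is the full 27.5×15.5 rectangle; the r=11 cylinder at (16, 5.5) gives a regular 6-gon of circumradius 11 (constant along its height); Subtracting the remaining from the first: starting from the r=7 cylinder, the 27.5×15.5 cube at (0, 3) partially overlaps it — only the 13.42 mm² overlap (of its 426.25 mm²) is removed, clipping the outline; the r=11 cylinder at (16, 5.5) misses the remaining region (no effect) — 1 connected region. The result has 1 disconnected region.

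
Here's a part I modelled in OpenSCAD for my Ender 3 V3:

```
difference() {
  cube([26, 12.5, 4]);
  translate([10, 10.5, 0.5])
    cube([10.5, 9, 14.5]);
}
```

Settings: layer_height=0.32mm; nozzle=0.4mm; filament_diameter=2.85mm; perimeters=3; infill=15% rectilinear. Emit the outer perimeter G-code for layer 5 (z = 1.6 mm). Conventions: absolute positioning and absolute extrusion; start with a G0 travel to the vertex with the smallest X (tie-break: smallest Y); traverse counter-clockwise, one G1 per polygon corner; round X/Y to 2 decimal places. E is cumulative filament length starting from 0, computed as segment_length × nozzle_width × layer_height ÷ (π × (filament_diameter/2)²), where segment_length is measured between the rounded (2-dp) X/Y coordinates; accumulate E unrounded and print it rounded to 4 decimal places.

At z = 1.6 mm: the cube is present — its section is the full 26×12.5 rectangle; the cube at (10, 10.5) (footprint 10.5×9) is included at this height; Subtracting the remaining from the first: starting from the 26×12.5 cube, the 10.5×9 cube at (10, 10.5) partially overlaps it — only the 21.00 mm² overlap (of its 94.50 mm²) is removed, clipping the outline — 1 connected region. The outline is a single polygon with 8 vertices. Extrusion per mm of travel: 0.4 × 0.32 / (π × 1.425²) = 0.020065. Accumulating E over each segment gives final E = 1.6252.

G0 X0.00 Y0.00 Z1.60
G1 X26.00 Y0.00 E0.5217
G1 X26.00 Y12.50 E0.7725
G1 X20.50 Y12.50 E0.8828
G1 X20.50 Y10.50 E0.9230
G1 X10.00 Y10.50 E1.1336
G1 X10.00 Y12.50 E1.1738
G1 X0.00 Y12.50 E1.3744
G1 X0.00 Y0.00 E1.6252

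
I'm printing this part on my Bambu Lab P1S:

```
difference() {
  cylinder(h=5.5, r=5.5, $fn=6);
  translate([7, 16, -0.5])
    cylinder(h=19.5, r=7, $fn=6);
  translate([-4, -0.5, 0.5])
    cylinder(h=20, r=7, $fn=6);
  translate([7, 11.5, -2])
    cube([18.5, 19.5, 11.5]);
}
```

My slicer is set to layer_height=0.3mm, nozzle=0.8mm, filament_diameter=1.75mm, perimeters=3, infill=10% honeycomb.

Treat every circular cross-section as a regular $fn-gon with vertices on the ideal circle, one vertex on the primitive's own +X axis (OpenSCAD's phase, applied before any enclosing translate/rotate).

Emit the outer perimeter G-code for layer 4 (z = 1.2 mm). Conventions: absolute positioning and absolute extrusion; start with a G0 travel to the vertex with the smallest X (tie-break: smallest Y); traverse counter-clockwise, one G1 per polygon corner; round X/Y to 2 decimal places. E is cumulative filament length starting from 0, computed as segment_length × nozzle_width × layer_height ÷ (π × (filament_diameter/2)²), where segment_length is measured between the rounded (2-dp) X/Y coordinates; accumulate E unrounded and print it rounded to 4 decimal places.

At z = 1.2 mm: the r=5.5 cylinder contributes a regular 6-gon of circumradius 5.5; the r=7 cylinder at (7, 16) contributes a regular 6-gon of circumradius 7; the r=7 cylinder at (-4, -0.5) gives a regular 6-gon of circumradius 7 (constant along its height); the cube at (7, 11.5) (footprint 18.5×19.5) is included at this height; Subtracting the remaining from the first: starting from the r=5.5 cylinder, the r=7 cylinder at (7, 16) misses the remaining region (no effect); the r=7 cylinder at (-4, -0.5) partially overlaps it — only the 54.63 mm² overlap (of its 127.31 mm²) is removed, clipping the outline; the 18.5×19.5 cube at (7, 11.5) misses the remaining region (no effect) — 1 connected region. The outline is a single polygon with 6 vertices. Extrusion per mm of travel: 0.8 × 0.3 / (π × 0.875²) = 0.099780. Accumulating E over each segment gives final E = 2.6930.

G0 X-0.04 Y4.76 Z1.20
G1 X3.00 Y-0.50 E0.6062
G1 X0.54 Y-4.76 E1.0970
G1 X2.75 Y-4.76 E1.3176
G1 X5.50 Y0.00 E1.8661
G1 X2.75 Y4.76 E2.4146
G1 X-0.04 Y4.76 E2.6930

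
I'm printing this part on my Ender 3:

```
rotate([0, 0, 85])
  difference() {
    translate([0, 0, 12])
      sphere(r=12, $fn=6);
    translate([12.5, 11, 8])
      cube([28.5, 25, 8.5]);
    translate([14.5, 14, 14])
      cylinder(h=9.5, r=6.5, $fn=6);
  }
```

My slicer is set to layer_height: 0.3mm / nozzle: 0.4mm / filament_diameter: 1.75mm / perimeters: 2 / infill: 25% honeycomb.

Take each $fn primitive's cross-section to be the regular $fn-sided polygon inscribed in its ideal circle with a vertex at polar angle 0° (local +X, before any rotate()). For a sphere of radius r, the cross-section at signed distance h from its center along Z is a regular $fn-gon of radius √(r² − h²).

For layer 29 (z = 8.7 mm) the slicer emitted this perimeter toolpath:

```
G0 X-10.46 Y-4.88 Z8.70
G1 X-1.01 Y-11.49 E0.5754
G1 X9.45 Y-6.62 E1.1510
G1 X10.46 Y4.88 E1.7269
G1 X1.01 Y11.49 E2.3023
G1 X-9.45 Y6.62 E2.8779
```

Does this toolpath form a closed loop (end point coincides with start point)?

no

Start point (G0): (-10.46, -4.88). End point (last G1): the path does not return to the start — open.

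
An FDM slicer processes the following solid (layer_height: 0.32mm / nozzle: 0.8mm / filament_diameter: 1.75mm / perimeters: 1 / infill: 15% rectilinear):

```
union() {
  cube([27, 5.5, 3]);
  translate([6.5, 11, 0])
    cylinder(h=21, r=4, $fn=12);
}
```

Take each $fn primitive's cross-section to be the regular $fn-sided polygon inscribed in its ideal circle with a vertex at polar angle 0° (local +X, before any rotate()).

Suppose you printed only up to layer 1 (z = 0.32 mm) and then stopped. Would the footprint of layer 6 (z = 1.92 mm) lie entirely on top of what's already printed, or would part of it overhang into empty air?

entirely on top

Compare the two slices. At z = 0.32: the cube (footprint 27×5.5) is included at this height (area 148.50 mm²); the r=4 cylinder at (6.5, 11) gives a regular 12-gon of circumradius 4 (constant along its height) (area = (12/2)·4.000²·sin(360°/12) = 48.00 mm²); Merging all regions: the 2 present regions are separate (no shared area or edge), so areas and boundary lengths simply add and each stays a separate island — area = 196.50 mm². At z = 1.92: the cube is present — its section is the full 27×5.5 rectangle (area 148.50 mm²); the r=4 cylinder at (6.5, 11) gives a regular 12-gon of circumradius 4 (constant along its height) (area = (12/2)·4.000²·sin(360°/12) = 48.00 mm²); Combining (union): the 2 present regions are separate (no shared area or edge), so areas and boundary lengths simply add and each stays a separate island — area = 196.50 mm². Checking containment: the cross-section at z = 1.92 is a subset of the cross-section at z = 0.32.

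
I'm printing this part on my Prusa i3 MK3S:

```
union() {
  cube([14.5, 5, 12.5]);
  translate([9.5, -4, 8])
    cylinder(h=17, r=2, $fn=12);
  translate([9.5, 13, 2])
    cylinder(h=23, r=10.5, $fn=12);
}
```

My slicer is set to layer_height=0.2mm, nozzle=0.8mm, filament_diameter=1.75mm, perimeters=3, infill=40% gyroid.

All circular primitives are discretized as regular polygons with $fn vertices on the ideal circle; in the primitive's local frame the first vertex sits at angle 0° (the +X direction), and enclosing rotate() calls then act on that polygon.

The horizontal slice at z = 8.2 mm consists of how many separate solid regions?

2

At z = 8.2 mm: the 14.5×5 cube contributes its full rectangle; the r=2 cylinder at (9.5, -4) contributes a regular 12-gon of circumradius 2; the r=10.5 cylinder at (9.5, 13) contributes a regular 12-gon of circumradius 10.5; Merging all regions: the regions partially overlap (shared area 19.18 mm²), so overlapping operands fuse into one piece — 2 connected regions. The result has 2 disconnected regions.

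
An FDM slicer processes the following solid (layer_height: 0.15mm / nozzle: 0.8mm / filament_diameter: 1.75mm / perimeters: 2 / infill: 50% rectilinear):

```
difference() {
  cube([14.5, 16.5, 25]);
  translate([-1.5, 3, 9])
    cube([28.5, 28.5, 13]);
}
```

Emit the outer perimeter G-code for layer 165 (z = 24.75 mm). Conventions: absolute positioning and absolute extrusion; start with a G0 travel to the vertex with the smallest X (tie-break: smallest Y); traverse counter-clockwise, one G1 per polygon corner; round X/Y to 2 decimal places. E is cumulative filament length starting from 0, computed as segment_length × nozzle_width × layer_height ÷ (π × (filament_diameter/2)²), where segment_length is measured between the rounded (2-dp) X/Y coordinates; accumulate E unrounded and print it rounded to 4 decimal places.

G0 X0.00 Y0.00 Z24.75
G1 X14.50 Y0.00 E0.7234
G1 X14.50 Y16.50 E1.5466
G1 X0.00 Y16.50 E2.2700
G1 X0.00 Y0.00 E3.0932

At z = 24.75 mm: the 14.5×16.5 cube contributes its full rectangle; the cube at (-1.5, 3) is not intersected at this z (z outside [9, 22]); Subtracting the remaining from the first: none of the subtracted shapes is present at this height, so the 14.5×16.5 cube is unchanged — 1 connected region. The outline is a single polygon with 4 vertices. Extrusion per mm of travel: 0.8 × 0.15 / (π × 0.875²) = 0.049890. Accumulating E over each segment gives final E = 3.0932.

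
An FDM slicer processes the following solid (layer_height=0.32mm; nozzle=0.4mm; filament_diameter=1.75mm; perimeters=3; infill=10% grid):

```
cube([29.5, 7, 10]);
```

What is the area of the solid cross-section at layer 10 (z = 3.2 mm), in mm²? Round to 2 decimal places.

At z = 3.2 mm: the 29.5×7 cube contributes its full rectangle (area 206.50 mm²). Overall, the cross-section is a single solid region. Net area = 206.50 mm².

206.50 mm²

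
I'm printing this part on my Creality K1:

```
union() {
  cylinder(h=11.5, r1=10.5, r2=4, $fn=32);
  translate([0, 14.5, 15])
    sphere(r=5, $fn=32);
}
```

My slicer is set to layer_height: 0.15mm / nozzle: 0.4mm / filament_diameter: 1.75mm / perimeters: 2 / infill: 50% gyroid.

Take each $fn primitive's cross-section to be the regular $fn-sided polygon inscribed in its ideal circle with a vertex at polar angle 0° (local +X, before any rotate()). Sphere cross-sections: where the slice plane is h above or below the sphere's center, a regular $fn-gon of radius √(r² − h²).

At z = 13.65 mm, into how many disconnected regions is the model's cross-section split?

1

At z = 13.65 mm: the cone is absent (z outside [0, 11.5]); the r=5 sphere at (0, 14.5) contributes a regular 32-gon of circumradius √(5²−1.35²) = 4.814; Merging all regions: only the r=5 sphere at (0, 14.5) is present, so the union is just that shape — 1 connected region. The result has 1 disconnected region.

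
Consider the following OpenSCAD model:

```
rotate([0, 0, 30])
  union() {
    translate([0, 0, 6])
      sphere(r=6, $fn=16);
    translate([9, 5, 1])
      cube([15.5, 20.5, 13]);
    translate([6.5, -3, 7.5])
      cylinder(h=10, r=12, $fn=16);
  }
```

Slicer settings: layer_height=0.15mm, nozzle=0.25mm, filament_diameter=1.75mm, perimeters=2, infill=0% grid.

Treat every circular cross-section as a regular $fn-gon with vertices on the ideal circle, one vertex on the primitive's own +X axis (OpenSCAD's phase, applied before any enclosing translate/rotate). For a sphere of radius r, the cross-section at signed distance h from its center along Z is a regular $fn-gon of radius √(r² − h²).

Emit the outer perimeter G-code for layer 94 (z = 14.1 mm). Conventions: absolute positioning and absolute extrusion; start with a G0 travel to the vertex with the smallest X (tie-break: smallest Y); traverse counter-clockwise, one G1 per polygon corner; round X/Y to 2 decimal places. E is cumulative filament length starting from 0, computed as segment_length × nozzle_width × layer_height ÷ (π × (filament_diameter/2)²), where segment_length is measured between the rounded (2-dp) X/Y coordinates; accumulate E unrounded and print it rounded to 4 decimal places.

G0 X-4.77 Y-0.91 Z14.10
G1 X-3.26 Y-5.35 E0.0731
G1 X-0.18 Y-8.87 E0.1460
G1 X4.02 Y-10.94 E0.2190
G1 X8.70 Y-11.25 E0.2922
G1 X13.13 Y-9.74 E0.3651
G1 X16.65 Y-6.65 E0.4382
G1 X18.72 Y-2.45 E0.5112
G1 X19.03 Y2.22 E0.5841
G1 X17.52 Y6.65 E0.6571
G1 X14.43 Y10.17 E0.7301
G1 X10.23 Y12.24 E0.8031
G1 X5.56 Y12.55 E0.8761
G1 X1.13 Y11.04 E0.9491
G1 X-2.39 Y7.96 E1.0220
G1 X-4.46 Y3.76 E1.0950
G1 X-4.77 Y-0.91 E1.1680

At z = 14.1 mm: the sphere does not reach this height (|z−center|=8.100 > r=6); the cube at (9, 5) is absent (z outside [1, 14]); the r=12 cylinder at (6.5, -3) contributes a regular 16-gon of circumradius 12; Taking the union: only the r=12 cylinder at (6.5, -3) is present, so the union is just that shape — 1 connected region; (rotated 30° about Z; rotation is an isometry so areas/perimeters/island counts are preserved). The outline is a single polygon with 16 vertices. Extrusion per mm of travel: 0.25 × 0.15 / (π × 0.875²) = 0.015591. Accumulating E over each segment gives final E = 1.1680.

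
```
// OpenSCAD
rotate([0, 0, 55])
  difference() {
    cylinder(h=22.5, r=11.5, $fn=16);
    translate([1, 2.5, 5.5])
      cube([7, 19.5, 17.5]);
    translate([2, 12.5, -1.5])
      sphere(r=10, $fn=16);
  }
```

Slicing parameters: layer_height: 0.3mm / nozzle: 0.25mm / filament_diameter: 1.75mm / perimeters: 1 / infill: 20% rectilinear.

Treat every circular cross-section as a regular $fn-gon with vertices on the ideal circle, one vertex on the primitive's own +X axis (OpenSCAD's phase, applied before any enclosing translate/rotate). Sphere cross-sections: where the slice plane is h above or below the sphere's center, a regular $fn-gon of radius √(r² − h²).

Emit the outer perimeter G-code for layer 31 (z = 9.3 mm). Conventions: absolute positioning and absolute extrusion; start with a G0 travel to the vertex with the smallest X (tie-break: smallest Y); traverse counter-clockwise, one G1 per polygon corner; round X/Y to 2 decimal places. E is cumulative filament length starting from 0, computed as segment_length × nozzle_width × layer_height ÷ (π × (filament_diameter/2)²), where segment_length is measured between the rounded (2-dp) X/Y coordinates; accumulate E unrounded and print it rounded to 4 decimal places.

G0 X-11.33 Y-2.00 Z9.30
G1 X-9.70 Y-6.18 E0.1399
G1 X-6.60 Y-9.42 E0.2797
G1 X-2.49 Y-11.23 E0.4198
G1 X2.00 Y-11.33 E0.5598
G1 X6.18 Y-9.70 E0.6997
G1 X9.42 Y-6.60 E0.8395
G1 X11.23 Y-2.49 E0.9795
G1 X11.33 Y2.00 E1.1196
G1 X9.70 Y6.18 E1.2595
G1 X6.60 Y9.42 E1.3993
G1 X2.49 Y11.23 E1.5393
G1 X-2.00 Y11.33 E1.6794
G1 X-2.14 Y11.27 E1.6841
G1 X2.54 Y7.99 E1.8623
G1 X-1.47 Y2.25 E2.0807
G1 X-8.68 Y7.30 E2.3551
G1 X-9.42 Y6.60 E2.3869
G1 X-11.23 Y2.49 E2.5269
G1 X-11.33 Y-2.00 E2.6670

At z = 9.3 mm: the r=11.5 cylinder gives a regular 16-gon of circumradius 11.5 (constant along its height); the cube at (1, 2.5) is present — its section is the full 7×19.5 rectangle; the sphere at (2, 12.5) is not intersected at this z (|z−center|=10.800 > r=10); Subtracting the remaining from the first: starting from the r=11.5 cylinder, the 7×19.5 cube at (1, 2.5) partially overlaps it — only the 53.69 mm² overlap (of its 136.50 mm²) is removed, clipping the outline — 1 connected region; (whole slice rotated 55° about Z — lengths, areas and connectivity unchanged). The outline is a single polygon with 19 vertices. Extrusion per mm of travel: 0.25 × 0.3 / (π × 0.875²) = 0.031181. Accumulating E over each segment gives final E = 2.6670.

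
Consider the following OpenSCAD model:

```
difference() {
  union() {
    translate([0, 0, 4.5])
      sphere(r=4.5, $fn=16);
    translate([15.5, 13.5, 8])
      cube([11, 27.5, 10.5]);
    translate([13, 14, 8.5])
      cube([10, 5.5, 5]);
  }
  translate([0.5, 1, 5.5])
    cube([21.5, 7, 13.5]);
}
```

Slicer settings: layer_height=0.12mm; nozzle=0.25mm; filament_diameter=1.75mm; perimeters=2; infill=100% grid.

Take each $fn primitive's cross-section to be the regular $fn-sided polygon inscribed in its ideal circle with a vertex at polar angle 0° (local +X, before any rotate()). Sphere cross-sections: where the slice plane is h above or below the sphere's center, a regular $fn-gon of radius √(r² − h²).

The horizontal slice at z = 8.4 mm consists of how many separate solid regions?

At z = 8.4 mm: the r=4.5 sphere contributes a regular 16-gon of circumradius √(4.5²−3.9²) = 2.245; the cube at (15.5, 13.5) is present — its section is the full 11×27.5 rectangle; the cube at (13, 14) is not intersected at this z (z outside [8.5, 13.5]); Taking the union: the 2 present regions are separate (no shared area or edge), so areas and boundary lengths simply add and each stays a separate island — 2 connected regions; the 21.5×7 cube at (0.5, 1) contributes its full rectangle; Taking the first minus the rest: starting from the result so far, the 21.5×7 cube at (0.5, 1) partially overlaps it — only the 1.12 mm² overlap (of its 150.50 mm²) is removed, clipping the outline — 2 connected regions. The result has 2 disconnected regions.

2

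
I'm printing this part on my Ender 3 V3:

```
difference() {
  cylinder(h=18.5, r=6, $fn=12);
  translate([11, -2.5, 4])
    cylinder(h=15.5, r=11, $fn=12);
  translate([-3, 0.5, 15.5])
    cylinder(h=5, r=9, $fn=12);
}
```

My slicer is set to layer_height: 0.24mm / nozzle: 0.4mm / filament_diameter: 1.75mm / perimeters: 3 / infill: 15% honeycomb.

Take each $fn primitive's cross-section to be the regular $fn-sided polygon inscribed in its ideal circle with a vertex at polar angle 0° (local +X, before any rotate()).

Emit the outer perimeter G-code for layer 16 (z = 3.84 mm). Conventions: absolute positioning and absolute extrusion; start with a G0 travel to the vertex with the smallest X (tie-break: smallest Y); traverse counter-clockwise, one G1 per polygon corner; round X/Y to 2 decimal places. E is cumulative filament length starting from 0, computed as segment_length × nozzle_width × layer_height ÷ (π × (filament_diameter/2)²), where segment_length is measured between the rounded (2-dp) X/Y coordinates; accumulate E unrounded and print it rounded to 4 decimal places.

At z = 3.84 mm: the cylinder: section is a regular 12-gon, circumradius r=6; the cylinder at (11, -2.5) is absent (z outside [4, 19.5]); the cylinder at (-3, 0.5) is absent (z outside [15.5, 20.5]); After the difference (first − rest): none of the subtracted shapes is present at this height, so the r=6 cylinder is unchanged — 1 connected region. The outline is a single polygon with 12 vertices. Extrusion per mm of travel: 0.4 × 0.24 / (π × 0.875²) = 0.039912. Accumulating E over each segment gives final E = 1.4881.

G0 X-6.00 Y0.00 Z3.84
G1 X-5.20 Y-3.00 E0.1239
G1 X-3.00 Y-5.20 E0.2481
G1 X0.00 Y-6.00 E0.3720
G1 X3.00 Y-5.20 E0.4959
G1 X5.20 Y-3.00 E0.6201
G1 X6.00 Y0.00 E0.7440
G1 X5.20 Y3.00 E0.8680
G1 X3.00 Y5.20 E0.9921
G1 X0.00 Y6.00 E1.1161
G1 X-3.00 Y5.20 E1.2400
G1 X-5.20 Y3.00 E1.3642
G1 X-6.00 Y0.00 E1.4881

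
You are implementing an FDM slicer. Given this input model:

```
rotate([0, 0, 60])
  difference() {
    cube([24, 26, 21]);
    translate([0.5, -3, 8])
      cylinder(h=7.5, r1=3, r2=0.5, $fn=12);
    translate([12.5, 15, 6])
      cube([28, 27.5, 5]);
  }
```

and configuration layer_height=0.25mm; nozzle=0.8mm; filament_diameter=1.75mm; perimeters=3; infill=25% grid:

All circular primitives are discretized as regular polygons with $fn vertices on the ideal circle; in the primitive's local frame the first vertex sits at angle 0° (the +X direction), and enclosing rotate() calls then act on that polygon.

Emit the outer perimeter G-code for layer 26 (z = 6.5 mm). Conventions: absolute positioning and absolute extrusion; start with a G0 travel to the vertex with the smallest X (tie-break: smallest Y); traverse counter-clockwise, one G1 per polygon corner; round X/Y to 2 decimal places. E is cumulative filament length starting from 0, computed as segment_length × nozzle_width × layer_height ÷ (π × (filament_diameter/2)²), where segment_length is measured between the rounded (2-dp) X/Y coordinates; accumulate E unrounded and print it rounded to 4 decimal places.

G0 X-22.52 Y13.00 Z6.50
G1 X0.00 Y0.00 E2.1621
G1 X12.00 Y20.78 E4.1574
G1 X-0.99 Y28.28 E5.4047
G1 X-6.74 Y18.33 E6.3602
G1 X-16.27 Y23.83 E7.2751
G1 X-22.52 Y13.00 E8.3149

At z = 6.5 mm: the cube is present — its section is the full 24×26 rectangle; the cone at (0.5, -3) does not reach this height (z outside [8, 15.5]); the 28×27.5 cube at (12.5, 15) contributes its full rectangle; Taking the first minus the rest: starting from the 24×26 cube, the 28×27.5 cube at (12.5, 15) partially overlaps it — only the 126.50 mm² overlap (of its 770.00 mm²) is removed, clipping the outline — 1 connected region; (whole slice rotated 60° about Z — lengths, areas and connectivity unchanged). The outline is a single polygon with 6 vertices. Extrusion per mm of travel: 0.8 × 0.25 / (π × 0.875²) = 0.083150. Accumulating E over each segment gives final E = 8.3149.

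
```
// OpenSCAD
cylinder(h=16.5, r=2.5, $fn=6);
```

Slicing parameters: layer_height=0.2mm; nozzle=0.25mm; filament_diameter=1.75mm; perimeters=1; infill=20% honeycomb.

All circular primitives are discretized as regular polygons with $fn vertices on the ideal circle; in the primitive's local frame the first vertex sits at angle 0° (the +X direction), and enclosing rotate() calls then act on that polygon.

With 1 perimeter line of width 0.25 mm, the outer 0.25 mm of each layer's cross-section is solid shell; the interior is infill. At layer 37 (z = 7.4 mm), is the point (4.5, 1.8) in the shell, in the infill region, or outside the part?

outside

At z = 7.4 mm: the r=2.5 cylinder gives a regular 6-gon of circumradius 2.5 (constant along its height). Overall, the cross-section is a single solid region. The nearest boundary edge runs (2.50, 0.00)→(1.25, 2.17); distance from the point to it = 2.63 mm. The point is not inside any of the regions above, so it lies outside the cross-section (2.63 mm from the nearest boundary).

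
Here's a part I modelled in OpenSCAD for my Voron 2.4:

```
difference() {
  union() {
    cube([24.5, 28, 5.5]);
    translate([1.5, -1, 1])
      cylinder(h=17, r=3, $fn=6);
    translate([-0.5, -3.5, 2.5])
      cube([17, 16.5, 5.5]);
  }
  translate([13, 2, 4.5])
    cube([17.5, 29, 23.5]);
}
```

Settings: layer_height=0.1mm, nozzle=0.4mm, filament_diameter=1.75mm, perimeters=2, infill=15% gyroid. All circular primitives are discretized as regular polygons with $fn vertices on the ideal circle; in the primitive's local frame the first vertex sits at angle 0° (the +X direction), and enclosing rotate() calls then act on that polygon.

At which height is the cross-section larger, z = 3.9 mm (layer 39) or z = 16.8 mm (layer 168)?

Layer 39 (z = 3.9): the cube is present — its section is the full 24.5×28 rectangle (area 686.00 mm²); the r=3 cylinder at (1.5, -1) gives a regular 6-gon of circumradius 3 (constant along its height) (area = (6/2)·3.000²·sin(360°/6) = 23.38 mm²); the cube at (-0.5, -3.5) (footprint 17×16.5) is included at this height (area 280.50 mm²); Combining (union): the regions partially overlap — summed areas 989.88 mm² minus the doubly-counted overlap 235.85 mm² gives 754.03 mm² — area = 754.03 mm²; the cube at (13, 2) is not intersected at this z (z outside [4.5, 28]); After the difference (first − rest): none of the subtracted shapes is present at this height, so that combined region is unchanged — area = 754.03 mm². So its area = 754.03 mm². Layer 168 (z = 16.8): the cube is absent (z outside [0, 5.5]); the r=3 cylinder at (1.5, -1) contributes a regular 6-gon of circumradius 3 (area = (6/2)·3.000²·sin(360°/6) = 23.38 mm²); the cube at (-0.5, -3.5) is not intersected at this z (z outside [2.5, 8]); Merging all regions: only the r=3 cylinder at (1.5, -1) is present, so the union is just that shape — area = 23.38 mm²; the 17.5×29 cube at (13, 2) contributes its full rectangle (area 507.50 mm²); Taking the first minus the rest: starting from the result so far (23.38 mm²), the 17.5×29 cube at (13, 2) misses the remaining region (no effect) — area = 23.38 mm². So its area = 23.38 mm². Layer 39 is larger (754.03 vs 23.38 mm²).

layer 39 (z = 3.9 mm)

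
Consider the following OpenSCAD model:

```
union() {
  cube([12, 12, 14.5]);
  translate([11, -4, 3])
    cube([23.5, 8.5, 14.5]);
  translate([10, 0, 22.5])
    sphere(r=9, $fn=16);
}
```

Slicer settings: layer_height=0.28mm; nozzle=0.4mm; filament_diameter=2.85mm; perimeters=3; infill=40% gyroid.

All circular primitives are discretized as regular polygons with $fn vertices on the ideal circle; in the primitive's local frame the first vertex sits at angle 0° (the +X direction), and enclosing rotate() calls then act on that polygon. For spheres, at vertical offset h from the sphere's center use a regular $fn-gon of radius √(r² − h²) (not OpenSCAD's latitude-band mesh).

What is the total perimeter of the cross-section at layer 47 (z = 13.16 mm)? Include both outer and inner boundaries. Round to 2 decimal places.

At z = 13.16 mm: the cube (footprint 12×12) is included at this height (perimeter 48.00 mm); the 23.5×8.5 cube at (11, -4) contributes its full rectangle (perimeter 64.00 mm); the sphere at (10, 0) is not intersected at this z (|z−center|=9.340 > r=9); Merging all regions: the regions partially overlap (shared area 4.50 mm²), so the edge portions inside another operand are dropped and the merged outline is re-measured after clipping — boundary = 101.00 mm. Overall, the cross-section is a single solid region. Total boundary length (outer) = 101.00 mm.

101.00 mm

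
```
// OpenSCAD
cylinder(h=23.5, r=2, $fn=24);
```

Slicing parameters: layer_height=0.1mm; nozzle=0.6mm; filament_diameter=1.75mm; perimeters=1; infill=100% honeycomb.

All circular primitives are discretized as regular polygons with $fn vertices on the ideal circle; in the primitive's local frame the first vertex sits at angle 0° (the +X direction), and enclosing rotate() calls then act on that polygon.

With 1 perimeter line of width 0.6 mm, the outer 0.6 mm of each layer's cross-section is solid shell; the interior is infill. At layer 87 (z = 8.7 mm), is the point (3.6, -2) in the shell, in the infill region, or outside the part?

outside

At z = 8.7 mm: the r=2 cylinder contributes a regular 24-gon of circumradius 2. Overall, the cross-section is a single solid region. The nearest boundary edge runs (1.41, -1.41)→(1.73, -1.00); distance from the point to it = 2.12 mm. The point is not inside any of the regions above, so it lies outside the cross-section (2.12 mm from the nearest boundary).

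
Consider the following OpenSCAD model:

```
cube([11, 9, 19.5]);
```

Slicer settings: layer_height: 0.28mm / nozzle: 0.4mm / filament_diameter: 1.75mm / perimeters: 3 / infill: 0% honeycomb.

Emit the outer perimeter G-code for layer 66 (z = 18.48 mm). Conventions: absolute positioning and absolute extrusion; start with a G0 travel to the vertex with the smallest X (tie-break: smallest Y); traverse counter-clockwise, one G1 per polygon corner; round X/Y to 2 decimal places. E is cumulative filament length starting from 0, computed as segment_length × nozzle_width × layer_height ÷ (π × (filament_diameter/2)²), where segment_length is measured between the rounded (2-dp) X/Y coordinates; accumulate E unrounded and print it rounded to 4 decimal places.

G0 X0.00 Y0.00 Z18.48
G1 X11.00 Y0.00 E0.5122
G1 X11.00 Y9.00 E0.9313
G1 X0.00 Y9.00 E1.4435
G1 X0.00 Y0.00 E1.8626

At z = 18.48 mm: the cube is present — its section is the full 11×9 rectangle. The outline is a single polygon with 4 vertices. Extrusion per mm of travel: 0.4 × 0.28 / (π × 0.875²) = 0.046564. Accumulating E over each segment gives final E = 1.8626.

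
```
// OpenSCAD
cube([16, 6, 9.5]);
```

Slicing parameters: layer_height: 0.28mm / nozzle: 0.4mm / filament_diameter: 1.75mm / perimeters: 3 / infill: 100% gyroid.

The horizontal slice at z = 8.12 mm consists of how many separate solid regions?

1

At z = 8.12 mm: the 16×6 cube contributes its full rectangle. The result has 1 disconnected region.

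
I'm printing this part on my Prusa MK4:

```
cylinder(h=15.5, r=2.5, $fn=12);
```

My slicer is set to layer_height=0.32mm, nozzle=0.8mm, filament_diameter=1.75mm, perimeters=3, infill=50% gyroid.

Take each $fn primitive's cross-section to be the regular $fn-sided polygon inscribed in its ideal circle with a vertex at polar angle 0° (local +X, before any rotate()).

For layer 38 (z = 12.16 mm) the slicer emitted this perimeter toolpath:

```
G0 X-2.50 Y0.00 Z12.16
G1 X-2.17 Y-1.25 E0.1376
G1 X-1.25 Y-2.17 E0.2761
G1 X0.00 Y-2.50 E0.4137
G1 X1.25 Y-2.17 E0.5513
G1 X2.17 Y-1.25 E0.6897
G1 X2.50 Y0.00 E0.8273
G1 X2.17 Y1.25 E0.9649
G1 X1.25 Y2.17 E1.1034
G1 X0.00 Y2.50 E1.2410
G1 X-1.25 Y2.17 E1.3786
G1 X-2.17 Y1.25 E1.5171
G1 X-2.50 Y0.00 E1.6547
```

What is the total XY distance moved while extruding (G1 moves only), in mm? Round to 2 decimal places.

Sum the Euclidean lengths of each G1 segment: total = 15.55 mm.

15.55 mm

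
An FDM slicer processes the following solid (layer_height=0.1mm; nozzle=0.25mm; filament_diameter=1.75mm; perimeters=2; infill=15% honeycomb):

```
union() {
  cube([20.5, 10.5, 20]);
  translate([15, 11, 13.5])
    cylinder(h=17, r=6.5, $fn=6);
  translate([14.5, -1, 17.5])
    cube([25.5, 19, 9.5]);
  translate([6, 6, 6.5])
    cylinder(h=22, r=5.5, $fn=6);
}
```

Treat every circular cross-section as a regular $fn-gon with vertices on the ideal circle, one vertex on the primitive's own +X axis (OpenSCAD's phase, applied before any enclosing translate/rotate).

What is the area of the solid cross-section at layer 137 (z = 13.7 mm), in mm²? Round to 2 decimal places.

At z = 13.7 mm: the 20.5×10.5 cube contributes its full rectangle (area 215.25 mm²); the r=6.5 cylinder at (15, 11) contributes a regular 6-gon of circumradius 6.5 (area = (6/2)·6.500²·sin(360°/6) = 109.77 mm²); the cube at (14.5, -1) is not intersected at this z (z outside [17.5, 27]); the r=5.5 cylinder at (6, 6) gives a regular 6-gon of circumradius 5.5 (constant along its height) (area = (6/2)·5.500²·sin(360°/6) = 78.59 mm²); Merging all regions: the regions partially overlap — summed areas 403.61 mm² minus the doubly-counted overlap 125.22 mm² gives 278.39 mm² — area = 278.39 mm². Overall, the cross-section is a single solid region. Net area = 278.39 mm².

278.39 mm²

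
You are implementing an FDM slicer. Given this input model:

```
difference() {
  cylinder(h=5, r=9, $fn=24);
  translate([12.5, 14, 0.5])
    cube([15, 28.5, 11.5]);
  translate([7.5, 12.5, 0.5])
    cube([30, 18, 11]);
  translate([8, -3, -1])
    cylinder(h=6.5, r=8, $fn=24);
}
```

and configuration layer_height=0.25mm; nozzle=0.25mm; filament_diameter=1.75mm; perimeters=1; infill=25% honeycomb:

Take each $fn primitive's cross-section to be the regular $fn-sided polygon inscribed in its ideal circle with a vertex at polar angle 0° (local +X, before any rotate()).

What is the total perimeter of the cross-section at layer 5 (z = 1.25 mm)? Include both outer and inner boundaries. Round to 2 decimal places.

57.73 mm

At z = 1.25 mm: the r=9 cylinder gives a regular 24-gon of circumradius 9 (constant along its height) (perimeter = 2·24·9.000·sin(180°/24) = 56.39 mm); the cube at (12.5, 14) (footprint 15×28.5) is included at this height (perimeter 87.00 mm); the 30×18 cube at (7.5, 12.5) contributes its full rectangle (perimeter 96.00 mm); the cylinder at (8, -3): section is a regular 24-gon, circumradius r=8 (perimeter = 2·24·8.000·sin(180°/24) = 50.12 mm); Taking the first minus the rest: starting from the r=9 cylinder, the 15×28.5 cube at (12.5, 14) misses the remaining region (no effect); the 30×18 cube at (7.5, 12.5) misses the remaining region (no effect); the r=8 cylinder at (8, -3) partially overlaps it — only the 86.06 mm² overlap (of its 198.77 mm²) is removed, clipping the outline — boundary = 57.73 mm. Overall, the cross-section is a single solid region. Total boundary length (outer) = 57.73 mm.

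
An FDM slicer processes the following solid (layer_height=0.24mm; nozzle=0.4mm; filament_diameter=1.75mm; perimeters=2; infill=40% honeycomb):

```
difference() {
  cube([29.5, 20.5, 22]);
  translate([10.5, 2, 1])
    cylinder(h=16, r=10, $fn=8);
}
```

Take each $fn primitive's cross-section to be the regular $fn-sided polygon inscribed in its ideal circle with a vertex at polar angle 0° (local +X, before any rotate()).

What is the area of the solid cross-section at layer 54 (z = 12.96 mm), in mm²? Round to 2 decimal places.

424.99 mm²

At z = 12.96 mm: the cube is present — its section is the full 29.5×20.5 rectangle (area 604.75 mm²); the r=10 cylinder at (10.5, 2) gives a regular 8-gon of circumradius 10 (constant along its height) (area = (8/2)·10.000²·sin(360°/8) = 282.84 mm²); After the difference (first − rest): starting from the 29.5×20.5 cube (604.75 mm²), the r=10 cylinder at (10.5, 2) partially overlaps it — only the 179.76 mm² overlap (of its 282.84 mm²) is removed, clipping the outline — area = 424.99 mm². Overall, the cross-section is a single solid region. Net area = 424.99 mm².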